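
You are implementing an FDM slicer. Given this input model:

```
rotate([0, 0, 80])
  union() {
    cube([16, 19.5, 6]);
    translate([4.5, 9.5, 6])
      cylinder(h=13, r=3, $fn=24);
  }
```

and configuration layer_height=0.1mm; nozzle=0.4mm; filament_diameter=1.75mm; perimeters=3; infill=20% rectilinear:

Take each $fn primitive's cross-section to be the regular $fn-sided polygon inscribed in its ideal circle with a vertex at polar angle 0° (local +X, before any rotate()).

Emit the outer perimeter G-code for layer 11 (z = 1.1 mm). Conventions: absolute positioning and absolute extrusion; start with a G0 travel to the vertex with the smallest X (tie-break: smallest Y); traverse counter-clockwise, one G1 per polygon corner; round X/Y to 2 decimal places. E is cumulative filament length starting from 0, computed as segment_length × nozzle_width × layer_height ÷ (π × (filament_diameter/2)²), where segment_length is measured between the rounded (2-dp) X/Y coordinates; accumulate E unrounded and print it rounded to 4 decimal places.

At z = 1.1 mm: the cube is present — its section is the full 16×19.5 rectangle; the cylinder at (4.5, 9.5) is absent (z outside [6, 19]); Merging all regions: only the 16×19.5 cube is present, so the union is just that shape — 1 connected region; (whole slice rotated 80° about Z — lengths, areas and connectivity unchanged). The outline is a single polygon with 4 vertices. Extrusion per mm of travel: 0.4 × 0.1 / (π × 0.875²) = 0.016630. Accumulating E over each segment gives final E = 1.1807.

G0 X-19.20 Y3.39 Z1.10
G1 X0.00 Y0.00 E0.3242
G1 X2.78 Y15.76 E0.5904
G1 X-16.43 Y19.14 E0.9147
G1 X-19.20 Y3.39 E1.1807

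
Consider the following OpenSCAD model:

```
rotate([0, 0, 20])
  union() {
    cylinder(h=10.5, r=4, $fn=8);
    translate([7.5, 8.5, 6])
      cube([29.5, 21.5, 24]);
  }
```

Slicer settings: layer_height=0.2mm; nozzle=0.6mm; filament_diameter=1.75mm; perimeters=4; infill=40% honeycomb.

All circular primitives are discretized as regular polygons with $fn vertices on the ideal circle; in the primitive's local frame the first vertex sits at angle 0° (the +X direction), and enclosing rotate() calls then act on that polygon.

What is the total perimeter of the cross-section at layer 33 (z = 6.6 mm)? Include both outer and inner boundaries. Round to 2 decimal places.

126.49 mm

At z = 6.6 mm: the r=4 cylinder gives a regular 8-gon of circumradius 4 (constant along its height) (perimeter = 2·8·4.000·sin(180°/8) = 24.49 mm); the 29.5×21.5 cube at (7.5, 8.5) contributes its full rectangle (perimeter 102.00 mm); Taking the union: the 2 present regions are separate (no shared area or edge), so areas and boundary lengths simply add and each stays a separate island — boundary = 126.49 mm; (whole slice rotated 20° about Z — lengths, areas and connectivity unchanged). Overall, the cross-section has 2 separate islands. Total boundary length (outer) = 126.49 mm.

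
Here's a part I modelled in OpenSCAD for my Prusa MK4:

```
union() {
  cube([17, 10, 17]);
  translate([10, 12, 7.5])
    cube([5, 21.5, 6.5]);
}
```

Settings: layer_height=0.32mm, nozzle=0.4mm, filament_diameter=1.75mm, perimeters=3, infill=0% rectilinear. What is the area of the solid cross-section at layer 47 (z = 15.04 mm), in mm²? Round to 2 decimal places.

At z = 15.04 mm: the cube (footprint 17×10) is included at this height (area 170.00 mm²); the cube at (10, 12) is absent (z outside [7.5, 14]); Merging all regions: only the 17×10 cube is present, so the union is just that shape — area = 170.00 mm². Overall, the cross-section is a single solid region. Net area = 170.00 mm².

170.00 mm²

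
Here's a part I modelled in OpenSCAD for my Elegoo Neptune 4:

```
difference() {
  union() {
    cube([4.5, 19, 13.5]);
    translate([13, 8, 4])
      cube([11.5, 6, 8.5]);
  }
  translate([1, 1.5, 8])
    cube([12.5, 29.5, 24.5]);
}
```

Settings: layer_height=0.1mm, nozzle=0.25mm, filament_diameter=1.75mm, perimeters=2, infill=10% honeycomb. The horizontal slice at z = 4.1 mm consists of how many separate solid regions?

At z = 4.1 mm: the 4.5×19 cube contributes its full rectangle; the cube at (13, 8) (footprint 11.5×6) is included at this height; Merging all regions: the 2 present regions are separate (no shared area or edge), so areas and boundary lengths simply add and each stays a separate island — 2 connected regions; the cube at (1, 1.5) does not reach this height (z outside [8, 32.5]); Taking the first minus the rest: none of the subtracted shapes is present at this height, so the result so far is unchanged — 2 connected regions. The result has 2 disconnected regions.

2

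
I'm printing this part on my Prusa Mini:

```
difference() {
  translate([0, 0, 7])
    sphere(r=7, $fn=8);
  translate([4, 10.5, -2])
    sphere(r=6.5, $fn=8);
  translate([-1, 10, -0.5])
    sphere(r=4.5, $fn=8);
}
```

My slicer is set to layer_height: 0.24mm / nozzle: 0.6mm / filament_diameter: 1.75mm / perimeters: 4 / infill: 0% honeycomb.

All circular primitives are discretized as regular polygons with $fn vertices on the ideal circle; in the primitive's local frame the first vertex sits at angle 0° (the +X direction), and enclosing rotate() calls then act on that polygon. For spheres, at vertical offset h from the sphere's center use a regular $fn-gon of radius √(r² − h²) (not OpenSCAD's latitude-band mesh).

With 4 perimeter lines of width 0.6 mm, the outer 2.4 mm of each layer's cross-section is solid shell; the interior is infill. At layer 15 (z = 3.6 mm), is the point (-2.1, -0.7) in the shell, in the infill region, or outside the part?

infill

At z = 3.6 mm: the sphere: section is a regular 8-gon, circumradius = √(r²−h²) = √(7²−3.4²) = 6.119; the r=6.5 sphere at (4, 10.5) slices to a regular 8-gon of circumradius 3.300 (√(r²−h²) with h=5.6 from center); the r=4.5 sphere at (-1, 10) slices to a regular 8-gon of circumradius 1.855 (√(r²−h²) with h=4.1 from center); After the difference (first − rest): starting from the r=7 sphere, the r=6.5 sphere at (4, 10.5) misses the remaining region (no effect); the r=4.5 sphere at (-1, 10) misses the remaining region (no effect) — 1 connected region. Overall, the cross-section is a single solid region. The nearest boundary edge runs (-4.33, -4.33)→(-6.12, 0.00); distance from the point to it = 3.45 mm. The point is inside the cross-section and 3.45 mm from the nearest boundary — more than the 2.4 mm shell width (4 × 0.6), so it's in the infill interior.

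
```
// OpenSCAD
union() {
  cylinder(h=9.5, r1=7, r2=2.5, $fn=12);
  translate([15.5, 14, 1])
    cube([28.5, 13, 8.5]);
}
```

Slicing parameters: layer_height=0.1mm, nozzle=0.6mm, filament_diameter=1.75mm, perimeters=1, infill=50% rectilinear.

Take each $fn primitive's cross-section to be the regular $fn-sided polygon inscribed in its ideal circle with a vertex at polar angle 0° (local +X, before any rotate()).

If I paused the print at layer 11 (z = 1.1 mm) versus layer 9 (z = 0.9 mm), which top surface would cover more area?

layer 11 (z = 1.1 mm)

Layer 11 (z = 1.1): the cone: at t=0.116 of its height the radius interpolates to r₁+(r₂−r₁)t = 6.479, giving a regular 12-gon of that circumradius (area = (12/2)·6.479²·sin(360°/12) = 125.93 mm²); the 28.5×13 cube at (15.5, 14) contributes its full rectangle (area 370.50 mm²); Combining (union): the 2 present regions are separate (no shared area or edge), so areas and boundary lengths simply add and each stays a separate island — area = 496.43 mm². So its area = 496.43 mm². Layer 9 (z = 0.9): the cone (r1=7→r2=2.5) has section circumradius 6.574 here — a regular 12-gon (area = (12/2)·6.574²·sin(360°/12) = 129.64 mm²); the cube at (15.5, 14) is not intersected at this z (z outside [1, 9.5]); Merging all regions: only the cone is present, so the union is just that shape — area = 129.64 mm². So its area = 129.64 mm². Layer 11 is larger (496.43 vs 129.64 mm²).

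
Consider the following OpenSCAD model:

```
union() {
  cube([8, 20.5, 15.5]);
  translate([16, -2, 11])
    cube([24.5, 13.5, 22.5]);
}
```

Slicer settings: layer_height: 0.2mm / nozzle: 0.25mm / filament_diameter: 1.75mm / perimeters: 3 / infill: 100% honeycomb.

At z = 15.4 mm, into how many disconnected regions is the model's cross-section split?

At z = 15.4 mm: the cube is present — its section is the full 8×20.5 rectangle; the cube at (16, -2) is present — its section is the full 24.5×13.5 rectangle; Merging all regions: the 2 present regions are separate (no shared area or edge), so areas and boundary lengths simply add and each stays a separate island — 2 connected regions. The result has 2 disconnected regions.

2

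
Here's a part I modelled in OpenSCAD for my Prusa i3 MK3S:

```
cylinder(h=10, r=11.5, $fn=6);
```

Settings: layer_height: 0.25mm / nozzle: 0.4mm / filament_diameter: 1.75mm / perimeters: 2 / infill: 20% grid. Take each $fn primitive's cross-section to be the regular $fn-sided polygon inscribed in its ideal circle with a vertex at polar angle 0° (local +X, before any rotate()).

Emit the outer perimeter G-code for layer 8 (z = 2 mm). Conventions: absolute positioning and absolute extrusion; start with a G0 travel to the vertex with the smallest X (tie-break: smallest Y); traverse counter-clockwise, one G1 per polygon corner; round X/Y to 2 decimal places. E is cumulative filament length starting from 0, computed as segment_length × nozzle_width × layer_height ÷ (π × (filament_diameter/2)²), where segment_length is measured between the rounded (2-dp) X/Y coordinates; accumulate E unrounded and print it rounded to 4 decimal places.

G0 X-11.50 Y0.00 Z2.00
G1 X-5.75 Y-9.96 E0.4781
G1 X5.75 Y-9.96 E0.9563
G1 X11.50 Y0.00 E1.4344
G1 X5.75 Y9.96 E1.9125
G1 X-5.75 Y9.96 E2.3906
G1 X-11.50 Y0.00 E2.8688

At z = 2 mm: the r=11.5 cylinder contributes a regular 6-gon of circumradius 11.5. The outline is a single polygon with 6 vertices. Extrusion per mm of travel: 0.4 × 0.25 / (π × 0.875²) = 0.041575. Accumulating E over each segment gives final E = 2.8688.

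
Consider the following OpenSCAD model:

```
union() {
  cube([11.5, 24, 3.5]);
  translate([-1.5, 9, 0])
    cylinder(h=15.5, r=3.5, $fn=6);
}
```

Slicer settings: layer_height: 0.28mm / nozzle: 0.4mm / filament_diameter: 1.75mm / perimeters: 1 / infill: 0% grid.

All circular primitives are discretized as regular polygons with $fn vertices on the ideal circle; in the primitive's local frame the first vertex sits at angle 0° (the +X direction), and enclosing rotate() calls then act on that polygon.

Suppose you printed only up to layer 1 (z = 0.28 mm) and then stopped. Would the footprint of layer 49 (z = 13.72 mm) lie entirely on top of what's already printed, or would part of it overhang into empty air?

entirely on top

Compare the two slices. At z = 0.28: the 11.5×24 cube contributes its full rectangle (area 276.00 mm²); the r=3.5 cylinder at (-1.5, 9) contributes a regular 6-gon of circumradius 3.5 (area = (6/2)·3.500²·sin(360°/6) = 31.83 mm²); Taking the union: the regions partially overlap — summed areas 307.83 mm² minus the doubly-counted overlap 6.82 mm² gives 301.01 mm² — area = 301.01 mm². At z = 13.72: the cube is not intersected at this z (z outside [0, 3.5]); the r=3.5 cylinder at (-1.5, 9) gives a regular 6-gon of circumradius 3.5 (constant along its height) (area = (6/2)·3.500²·sin(360°/6) = 31.83 mm²); Taking the union: only the r=3.5 cylinder at (-1.5, 9) is present, so the union is just that shape — area = 31.83 mm². Checking containment: the cross-section at z = 13.72 is a subset of the cross-section at z = 0.28.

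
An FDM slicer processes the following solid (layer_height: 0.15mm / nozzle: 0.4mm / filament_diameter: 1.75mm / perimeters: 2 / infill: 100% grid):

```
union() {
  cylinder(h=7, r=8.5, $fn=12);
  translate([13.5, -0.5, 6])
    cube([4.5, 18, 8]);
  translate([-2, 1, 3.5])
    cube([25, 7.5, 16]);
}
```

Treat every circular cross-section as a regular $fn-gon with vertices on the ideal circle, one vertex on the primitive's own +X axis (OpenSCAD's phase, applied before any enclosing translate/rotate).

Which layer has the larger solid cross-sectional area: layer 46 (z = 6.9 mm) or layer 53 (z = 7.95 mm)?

layer 46 (z = 6.9 mm)

Layer 46 (z = 6.9): the cylinder: section is a regular 12-gon, circumradius r=8.5 (area = (12/2)·8.500²·sin(360°/12) = 216.75 mm²); the cube at (13.5, -0.5) (footprint 4.5×18) is included at this height (area 81.00 mm²); the cube at (-2, 1) is present — its section is the full 25×7.5 rectangle (area 187.50 mm²); Combining (union): the regions partially overlap — summed areas 485.25 mm² minus the doubly-counted overlap 94.04 mm² gives 391.21 mm² — area = 391.21 mm². So its area = 391.21 mm². Layer 53 (z = 7.95): the cylinder is absent (z outside [0, 7]); the cube at (13.5, -0.5) (footprint 4.5×18) is included at this height (area 81.00 mm²); the 25×7.5 cube at (-2, 1) contributes its full rectangle (area 187.50 mm²); Merging all regions: the regions partially overlap — summed areas 268.50 mm² minus the doubly-counted overlap 33.75 mm² gives 234.75 mm² — area = 234.75 mm². So its area = 234.75 mm². Layer 46 is larger (391.21 vs 234.75 mm²).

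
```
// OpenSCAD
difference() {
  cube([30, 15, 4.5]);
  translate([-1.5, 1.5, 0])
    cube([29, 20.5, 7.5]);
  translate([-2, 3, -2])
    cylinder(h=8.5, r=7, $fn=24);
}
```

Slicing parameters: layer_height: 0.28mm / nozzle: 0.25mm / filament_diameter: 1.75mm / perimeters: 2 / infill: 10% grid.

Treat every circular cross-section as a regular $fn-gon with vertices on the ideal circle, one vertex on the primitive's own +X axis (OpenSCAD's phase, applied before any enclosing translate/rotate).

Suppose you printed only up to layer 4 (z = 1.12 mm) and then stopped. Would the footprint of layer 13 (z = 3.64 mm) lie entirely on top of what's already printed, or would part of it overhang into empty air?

entirely on top

Compare the two slices. At z = 1.12: the cube (footprint 30×15) is included at this height (area 450.00 mm²); the cube at (-1.5, 1.5) is present — its section is the full 29×20.5 rectangle (area 594.50 mm²); the r=7 cylinder at (-2, 3) gives a regular 24-gon of circumradius 7 (constant along its height) (area = (24/2)·7.000²·sin(360°/24) = 152.19 mm²); After the difference (first − rest): starting from the 30×15 cube (450.00 mm²), the 29×20.5 cube at (-1.5, 1.5) partially overlaps it — only the 371.25 mm² overlap (of its 594.50 mm²) is removed, clipping the outline; the r=7 cylinder at (-2, 3) partially overlaps it — only the 6.86 mm² overlap (of its 152.19 mm²) is removed, clipping the outline — area = 71.89 mm². At z = 3.64: the cube (footprint 30×15) is included at this height (area 450.00 mm²); the cube at (-1.5, 1.5) is present — its section is the full 29×20.5 rectangle (area 594.50 mm²); the r=7 cylinder at (-2, 3) gives a regular 24-gon of circumradius 7 (constant along its height) (area = (24/2)·7.000²·sin(360°/24) = 152.19 mm²); Taking the first minus the rest: starting from the 30×15 cube (450.00 mm²), the 29×20.5 cube at (-1.5, 1.5) partially overlaps it — only the 371.25 mm² overlap (of its 594.50 mm²) is removed, clipping the outline; the r=7 cylinder at (-2, 3) partially overlaps it — only the 6.86 mm² overlap (of its 152.19 mm²) is removed, clipping the outline — area = 71.89 mm². Checking containment: the cross-section at z = 3.64 is a subset of the cross-section at z = 1.12.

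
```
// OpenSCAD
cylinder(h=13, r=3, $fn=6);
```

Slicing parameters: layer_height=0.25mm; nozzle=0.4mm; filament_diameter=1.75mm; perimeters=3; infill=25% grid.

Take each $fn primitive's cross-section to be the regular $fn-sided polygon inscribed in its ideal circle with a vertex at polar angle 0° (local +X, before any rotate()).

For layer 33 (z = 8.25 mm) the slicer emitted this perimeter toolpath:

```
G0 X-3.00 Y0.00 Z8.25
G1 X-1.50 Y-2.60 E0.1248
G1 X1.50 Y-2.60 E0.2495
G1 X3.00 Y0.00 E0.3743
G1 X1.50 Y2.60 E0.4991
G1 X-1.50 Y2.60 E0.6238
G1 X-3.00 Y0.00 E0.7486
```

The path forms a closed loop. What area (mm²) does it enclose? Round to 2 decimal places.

23.40 mm²

Apply the shoelace formula to the sequence of (X, Y) vertices; enclosed area = 23.40 mm².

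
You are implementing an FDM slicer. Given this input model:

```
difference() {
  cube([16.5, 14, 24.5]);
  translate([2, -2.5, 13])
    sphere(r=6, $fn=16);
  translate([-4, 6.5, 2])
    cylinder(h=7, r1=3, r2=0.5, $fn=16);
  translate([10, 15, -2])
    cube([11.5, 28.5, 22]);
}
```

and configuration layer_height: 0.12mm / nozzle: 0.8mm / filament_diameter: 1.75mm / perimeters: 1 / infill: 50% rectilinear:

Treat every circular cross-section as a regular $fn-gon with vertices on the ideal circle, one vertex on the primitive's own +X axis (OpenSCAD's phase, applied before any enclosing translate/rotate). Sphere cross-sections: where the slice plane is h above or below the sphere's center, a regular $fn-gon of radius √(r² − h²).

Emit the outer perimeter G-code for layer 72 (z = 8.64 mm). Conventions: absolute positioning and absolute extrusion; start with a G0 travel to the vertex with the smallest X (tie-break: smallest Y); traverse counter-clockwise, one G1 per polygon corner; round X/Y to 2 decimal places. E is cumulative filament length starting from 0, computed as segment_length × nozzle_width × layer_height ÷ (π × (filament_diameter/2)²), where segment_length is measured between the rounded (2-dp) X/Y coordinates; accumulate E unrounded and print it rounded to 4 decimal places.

At z = 8.64 mm: the cube is present — its section is the full 16.5×14 rectangle; the r=6 sphere at (2, -2.5) slices to a regular 16-gon of circumradius 4.122 (√(r²−h²) with h=4.36 from center); the cone at (-4, 6.5) contributes a regular 16-gon of circumradius 0.629 (interpolated between r1=3 and r2=0.5 at t=0.949); the cube at (10, 15) is present — its section is the full 11.5×28.5 rectangle; Taking the first minus the rest: starting from the 16.5×14 cube, the r=6 sphere at (2, -2.5) partially overlaps it — only the 6.32 mm² overlap (of its 52.02 mm²) is removed, clipping the outline; the cone at (-4, 6.5) misses the remaining region (no effect); the 11.5×28.5 cube at (10, 15) misses the remaining region (no effect) — 1 connected region. The outline is a single polygon with 9 vertices. Extrusion per mm of travel: 0.8 × 0.12 / (π × 0.875²) = 0.039912. Accumulating E over each segment gives final E = 2.4190.

G0 X0.00 Y1.03 Z8.64
G1 X0.42 Y1.31 E0.0201
G1 X2.00 Y1.62 E0.0844
G1 X3.58 Y1.31 E0.1487
G1 X4.91 Y0.41 E0.2128
G1 X5.19 Y0.00 E0.2326
G1 X16.50 Y0.00 E0.6840
G1 X16.50 Y14.00 E1.2428
G1 X0.00 Y14.00 E1.9013
G1 X0.00 Y1.03 E2.4190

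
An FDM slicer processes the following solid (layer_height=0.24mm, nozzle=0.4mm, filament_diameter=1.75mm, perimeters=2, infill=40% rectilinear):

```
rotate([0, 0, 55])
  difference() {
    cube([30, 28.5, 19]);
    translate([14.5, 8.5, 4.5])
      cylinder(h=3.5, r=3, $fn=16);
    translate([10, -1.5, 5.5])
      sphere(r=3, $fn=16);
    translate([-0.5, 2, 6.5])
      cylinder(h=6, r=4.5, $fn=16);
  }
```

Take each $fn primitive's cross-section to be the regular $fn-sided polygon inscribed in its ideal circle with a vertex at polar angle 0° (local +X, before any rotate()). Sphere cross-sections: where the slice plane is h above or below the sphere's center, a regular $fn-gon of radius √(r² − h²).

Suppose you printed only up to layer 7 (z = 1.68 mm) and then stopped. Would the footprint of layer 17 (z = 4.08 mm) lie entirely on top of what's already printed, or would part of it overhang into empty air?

Compare the two slices. At z = 1.68: the cube is present — its section is the full 30×28.5 rectangle (area 855.00 mm²); the cylinder at (14.5, 8.5) is absent (z outside [4.5, 8]); the sphere at (10, -1.5) does not reach this height (|z−center|=3.820 > r=3); the cylinder at (-0.5, 2) does not reach this height (z outside [6.5, 12.5]); After the difference (first − rest): none of the subtracted shapes is present at this height, so the 30×28.5 cube is unchanged — area = 855.00 mm²; (rotated 55° about Z; rotation is an isometry so areas/perimeters/island counts are preserved). At z = 4.08: the cube (footprint 30×28.5) is included at this height (area 855.00 mm²); the cylinder at (14.5, 8.5) does not reach this height (z outside [4.5, 8]); the r=3 sphere at (10, -1.5) slices to a regular 16-gon of circumradius 2.643 (√(r²−h²) with h=1.42 from center) (area = (16/2)·2.643²·sin(360°/16) = 21.38 mm²); the cylinder at (-0.5, 2) does not reach this height (z outside [6.5, 12.5]); Taking the first minus the rest: starting from the 30×28.5 cube (855.00 mm²), the r=3 sphere at (10, -1.5) partially overlaps it — only the 3.32 mm² overlap (of its 21.38 mm²) is removed, clipping the outline — area = 851.68 mm²; (whole slice rotated 55° about Z — lengths, areas and connectivity unchanged). Checking containment: the cross-section at z = 4.08 is a subset of the cross-section at z = 1.68.

entirely on top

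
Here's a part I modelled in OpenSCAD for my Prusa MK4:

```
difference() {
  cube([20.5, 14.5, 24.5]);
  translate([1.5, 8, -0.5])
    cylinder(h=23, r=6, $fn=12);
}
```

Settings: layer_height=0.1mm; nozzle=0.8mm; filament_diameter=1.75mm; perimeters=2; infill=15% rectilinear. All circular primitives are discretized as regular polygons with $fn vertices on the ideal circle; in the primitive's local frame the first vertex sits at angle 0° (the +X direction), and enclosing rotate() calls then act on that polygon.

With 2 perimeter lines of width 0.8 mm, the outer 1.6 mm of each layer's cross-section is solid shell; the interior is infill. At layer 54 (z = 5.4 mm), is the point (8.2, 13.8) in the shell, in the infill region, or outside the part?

At z = 5.4 mm: the cube (footprint 20.5×14.5) is included at this height; the r=6 cylinder at (1.5, 8) gives a regular 12-gon of circumradius 6 (constant along its height); Taking the first minus the rest: starting from the 20.5×14.5 cube, the r=6 cylinder at (1.5, 8) partially overlaps it — only the 71.40 mm² overlap (of its 108.00 mm²) is removed, clipping the outline — 1 connected region. Overall, the cross-section is a single solid region. The nearest boundary edge runs (0.00, 14.50)→(20.50, 14.50); distance from the point to it = 0.70 mm. The point is inside the cross-section, 0.70 mm from the nearest boundary — within the 1.6 mm shell band (2 × 0.8).

shell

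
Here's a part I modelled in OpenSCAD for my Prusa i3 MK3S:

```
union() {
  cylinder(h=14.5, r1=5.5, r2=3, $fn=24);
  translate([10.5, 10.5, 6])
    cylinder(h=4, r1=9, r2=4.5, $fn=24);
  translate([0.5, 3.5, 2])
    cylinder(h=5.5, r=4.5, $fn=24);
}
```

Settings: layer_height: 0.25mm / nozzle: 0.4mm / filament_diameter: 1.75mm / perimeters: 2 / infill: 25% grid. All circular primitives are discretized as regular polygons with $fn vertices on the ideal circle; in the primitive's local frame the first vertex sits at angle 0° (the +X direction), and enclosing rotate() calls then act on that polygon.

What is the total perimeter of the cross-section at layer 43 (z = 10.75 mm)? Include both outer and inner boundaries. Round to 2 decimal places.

At z = 10.75 mm: the cone (r1=5.5→r2=3) has section circumradius 3.647 here — a regular 24-gon (perimeter = 2·24·3.647·sin(180°/24) = 22.85 mm); the cone at (10.5, 10.5) does not reach this height (z outside [6, 10]); the cylinder at (0.5, 3.5) is absent (z outside [2, 7.5]); Merging all regions: only the cone is present, so the union is just that shape — boundary = 22.85 mm. Overall, the cross-section is a single solid region. Total boundary length (outer) = 22.85 mm.

22.85 mm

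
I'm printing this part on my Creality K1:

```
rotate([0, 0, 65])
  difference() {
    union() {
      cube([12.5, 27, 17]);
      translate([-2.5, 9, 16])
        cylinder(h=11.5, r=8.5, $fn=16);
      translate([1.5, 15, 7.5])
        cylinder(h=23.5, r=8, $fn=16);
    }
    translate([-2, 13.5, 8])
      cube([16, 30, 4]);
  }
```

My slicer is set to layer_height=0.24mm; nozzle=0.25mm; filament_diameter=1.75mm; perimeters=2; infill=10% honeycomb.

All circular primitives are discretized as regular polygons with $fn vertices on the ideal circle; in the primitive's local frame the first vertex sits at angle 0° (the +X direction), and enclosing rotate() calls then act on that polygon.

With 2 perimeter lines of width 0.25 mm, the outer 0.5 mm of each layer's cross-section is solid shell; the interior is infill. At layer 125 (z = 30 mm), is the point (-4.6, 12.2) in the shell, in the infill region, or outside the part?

At z = 30 mm: the cube is absent (z outside [0, 17]); the cylinder at (-2.5, 9) does not reach this height (z outside [16, 27.5]); the r=8 cylinder at (1.5, 15) gives a regular 16-gon of circumradius 8 (constant along its height); Combining (union): only the r=8 cylinder at (1.5, 15) is present, so the union is just that shape — 1 connected region; the cube at (-2, 13.5) does not reach this height (z outside [8, 12]); After the difference (first − rest): none of the subtracted shapes is present at this height, so the result so far is unchanged — 1 connected region; (rotated 65° about Z; rotation is an isometry so areas/perimeters/island counts are preserved). Overall, the cross-section is a single solid region. Undo the 65° rotation: the query point maps to (9.113, 9.325) in the un-rotated model frame. The nearest boundary edge runs (7.16, 9.34)→(8.89, 11.94); distance from the point to it = 1.64 mm. The point is not inside any of the regions above, so it lies outside the cross-section (1.64 mm from the nearest boundary).

outside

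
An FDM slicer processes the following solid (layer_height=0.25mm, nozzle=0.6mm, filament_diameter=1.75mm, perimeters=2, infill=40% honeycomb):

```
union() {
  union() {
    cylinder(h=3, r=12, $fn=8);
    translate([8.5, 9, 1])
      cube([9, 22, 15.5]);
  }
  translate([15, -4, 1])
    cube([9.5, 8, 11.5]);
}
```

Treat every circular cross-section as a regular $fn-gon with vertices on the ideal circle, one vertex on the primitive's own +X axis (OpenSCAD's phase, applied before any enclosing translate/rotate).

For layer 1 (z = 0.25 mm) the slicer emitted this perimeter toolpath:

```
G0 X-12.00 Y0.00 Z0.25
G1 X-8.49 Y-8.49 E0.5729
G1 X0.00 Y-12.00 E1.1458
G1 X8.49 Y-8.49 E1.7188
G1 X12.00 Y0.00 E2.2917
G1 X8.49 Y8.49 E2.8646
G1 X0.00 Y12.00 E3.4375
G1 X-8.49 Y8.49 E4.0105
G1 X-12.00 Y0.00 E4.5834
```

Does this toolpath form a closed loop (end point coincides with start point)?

Start point (G0): (-12.00, 0.00). End point (last G1): the path returns to the start — closed.

yes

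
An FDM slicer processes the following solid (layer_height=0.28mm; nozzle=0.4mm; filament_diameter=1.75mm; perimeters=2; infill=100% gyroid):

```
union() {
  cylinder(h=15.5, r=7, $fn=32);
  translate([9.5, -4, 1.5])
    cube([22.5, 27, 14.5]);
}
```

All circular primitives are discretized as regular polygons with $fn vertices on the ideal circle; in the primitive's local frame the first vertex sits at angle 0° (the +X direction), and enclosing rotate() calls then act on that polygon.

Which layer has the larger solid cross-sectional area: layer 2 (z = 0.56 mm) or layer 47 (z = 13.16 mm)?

layer 47 (z = 13.16 mm)

Layer 2 (z = 0.56): the r=7 cylinder gives a regular 32-gon of circumradius 7 (constant along its height) (area = (32/2)·7.000²·sin(360°/32) = 152.95 mm²); the cube at (9.5, -4) is absent (z outside [1.5, 16]); Taking the union: only the r=7 cylinder is present, so the union is just that shape — area = 152.95 mm². So its area = 152.95 mm². Layer 47 (z = 13.16): the cylinder: section is a regular 32-gon, circumradius r=7 (area = (32/2)·7.000²·sin(360°/32) = 152.95 mm²); the cube at (9.5, -4) is present — its section is the full 22.5×27 rectangle (area 607.50 mm²); Combining (union): the 2 present regions are separate (no shared area or edge), so areas and boundary lengths simply add and each stays a separate island — area = 760.45 mm². So its area = 760.45 mm². Layer 47 is larger (760.45 vs 152.95 mm²).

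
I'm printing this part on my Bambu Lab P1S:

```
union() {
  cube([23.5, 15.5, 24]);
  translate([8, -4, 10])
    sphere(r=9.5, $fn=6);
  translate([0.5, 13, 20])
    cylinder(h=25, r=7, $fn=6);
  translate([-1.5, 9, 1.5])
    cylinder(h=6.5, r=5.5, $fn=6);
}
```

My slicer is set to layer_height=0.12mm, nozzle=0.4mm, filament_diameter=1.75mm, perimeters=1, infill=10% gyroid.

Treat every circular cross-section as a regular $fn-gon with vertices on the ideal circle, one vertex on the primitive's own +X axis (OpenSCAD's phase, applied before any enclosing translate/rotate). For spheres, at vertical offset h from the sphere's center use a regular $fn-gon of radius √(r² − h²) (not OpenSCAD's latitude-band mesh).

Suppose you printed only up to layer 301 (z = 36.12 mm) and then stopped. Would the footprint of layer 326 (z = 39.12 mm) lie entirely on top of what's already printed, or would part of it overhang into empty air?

entirely on top

Compare the two slices. At z = 36.12: the cube is absent (z outside [0, 24]); the sphere at (8, -4) is absent (|z−center|=26.120 > r=9.5); the r=7 cylinder at (0.5, 13) contributes a regular 6-gon of circumradius 7 (area = (6/2)·7.000²·sin(360°/6) = 127.31 mm²); the cylinder at (-1.5, 9) does not reach this height (z outside [1.5, 8]); Merging all regions: only the r=7 cylinder at (0.5, 13) is present, so the union is just that shape — area = 127.31 mm². At z = 39.12: the cube is not intersected at this z (z outside [0, 24]); the sphere at (8, -4) is absent (|z−center|=29.120 > r=9.5); the r=7 cylinder at (0.5, 13) contributes a regular 6-gon of circumradius 7 (area = (6/2)·7.000²·sin(360°/6) = 127.31 mm²); the cylinder at (-1.5, 9) is absent (z outside [1.5, 8]); Merging all regions: only the r=7 cylinder at (0.5, 13) is present, so the union is just that shape — area = 127.31 mm². Checking containment: the cross-section at z = 39.12 is a subset of the cross-section at z = 36.12.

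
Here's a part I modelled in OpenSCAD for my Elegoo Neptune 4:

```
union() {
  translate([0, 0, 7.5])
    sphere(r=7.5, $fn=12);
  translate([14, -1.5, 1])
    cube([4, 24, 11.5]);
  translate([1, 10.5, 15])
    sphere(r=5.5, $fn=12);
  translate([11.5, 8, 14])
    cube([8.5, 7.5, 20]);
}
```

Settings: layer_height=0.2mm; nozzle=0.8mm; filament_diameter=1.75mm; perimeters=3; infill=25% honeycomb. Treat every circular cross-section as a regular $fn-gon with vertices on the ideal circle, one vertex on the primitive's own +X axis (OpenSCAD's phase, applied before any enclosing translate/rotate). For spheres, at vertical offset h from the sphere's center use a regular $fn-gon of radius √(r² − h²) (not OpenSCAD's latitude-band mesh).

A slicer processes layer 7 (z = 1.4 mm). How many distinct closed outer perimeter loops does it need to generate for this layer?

2

At z = 1.4 mm: the sphere: section is a regular 12-gon, circumradius = √(r²−h²) = √(7.5²−6.1²) = 4.363; the cube at (14, -1.5) is present — its section is the full 4×24 rectangle; the sphere at (1, 10.5) is not intersected at this z (|z−center|=13.600 > r=5.5); the cube at (11.5, 8) is absent (z outside [14, 34]); Merging all regions: the 2 present regions are separate (no shared area or edge), so areas and boundary lengths simply add and each stays a separate island — 2 connected regions. The result has 2 disconnected regions.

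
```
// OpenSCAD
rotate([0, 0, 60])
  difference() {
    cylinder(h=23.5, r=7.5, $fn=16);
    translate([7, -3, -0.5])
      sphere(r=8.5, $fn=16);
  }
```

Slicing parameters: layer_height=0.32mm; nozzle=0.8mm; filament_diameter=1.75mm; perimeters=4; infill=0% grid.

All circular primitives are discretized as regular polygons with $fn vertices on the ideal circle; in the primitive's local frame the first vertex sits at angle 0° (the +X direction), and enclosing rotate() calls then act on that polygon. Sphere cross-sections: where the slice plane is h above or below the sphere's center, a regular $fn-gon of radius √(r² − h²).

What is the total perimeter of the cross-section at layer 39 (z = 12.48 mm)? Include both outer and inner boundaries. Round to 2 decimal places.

46.82 mm

At z = 12.48 mm: the r=7.5 cylinder contributes a regular 16-gon of circumradius 7.5 (perimeter = 2·16·7.500·sin(180°/16) = 46.82 mm); the sphere at (7, -3) is not intersected at this z (|z−center|=12.980 > r=8.5); Taking the first minus the rest: none of the subtracted shapes is present at this height, so the r=7.5 cylinder is unchanged — boundary = 46.82 mm; (whole slice rotated 60° about Z — lengths, areas and connectivity unchanged). Overall, the cross-section is a single solid region. Total boundary length (outer) = 46.82 mm.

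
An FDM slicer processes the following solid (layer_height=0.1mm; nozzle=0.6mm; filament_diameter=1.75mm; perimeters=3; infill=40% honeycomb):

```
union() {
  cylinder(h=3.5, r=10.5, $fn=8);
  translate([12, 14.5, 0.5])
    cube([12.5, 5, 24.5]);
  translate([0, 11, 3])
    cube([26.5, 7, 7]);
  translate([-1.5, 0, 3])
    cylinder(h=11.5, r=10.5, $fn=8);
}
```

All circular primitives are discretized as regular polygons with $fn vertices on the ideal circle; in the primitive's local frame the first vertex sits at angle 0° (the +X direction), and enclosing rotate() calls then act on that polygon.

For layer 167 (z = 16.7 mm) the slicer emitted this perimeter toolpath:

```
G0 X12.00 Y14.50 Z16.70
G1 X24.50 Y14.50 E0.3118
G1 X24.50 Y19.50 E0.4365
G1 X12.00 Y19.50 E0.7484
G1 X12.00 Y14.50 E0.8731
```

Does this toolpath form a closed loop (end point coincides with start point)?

yes

Start point (G0): (12.00, 14.50). End point (last G1): the path returns to the start — closed.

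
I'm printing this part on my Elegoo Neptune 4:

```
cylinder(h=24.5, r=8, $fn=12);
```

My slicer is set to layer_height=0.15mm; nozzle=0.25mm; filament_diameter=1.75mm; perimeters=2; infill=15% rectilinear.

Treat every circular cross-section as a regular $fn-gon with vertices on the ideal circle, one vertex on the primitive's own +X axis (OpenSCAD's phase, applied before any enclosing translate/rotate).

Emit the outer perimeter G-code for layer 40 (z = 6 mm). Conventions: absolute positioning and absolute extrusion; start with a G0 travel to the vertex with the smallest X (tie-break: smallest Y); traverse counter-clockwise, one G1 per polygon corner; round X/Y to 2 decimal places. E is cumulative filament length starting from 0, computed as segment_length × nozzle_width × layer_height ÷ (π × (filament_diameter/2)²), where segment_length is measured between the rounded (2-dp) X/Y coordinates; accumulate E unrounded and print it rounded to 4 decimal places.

At z = 6 mm: the cylinder: section is a regular 12-gon, circumradius r=8. The outline is a single polygon with 12 vertices. Extrusion per mm of travel: 0.25 × 0.15 / (π × 0.875²) = 0.015591. Accumulating E over each segment gives final E = 0.7749.

G0 X-8.00 Y0.00 Z6.00
G1 X-6.93 Y-4.00 E0.0646
G1 X-4.00 Y-6.93 E0.1292
G1 X0.00 Y-8.00 E0.1937
G1 X4.00 Y-6.93 E0.2583
G1 X6.93 Y-4.00 E0.3229
G1 X8.00 Y0.00 E0.3874
G1 X6.93 Y4.00 E0.4520
G1 X4.00 Y6.93 E0.5166
G1 X0.00 Y8.00 E0.5811
G1 X-4.00 Y6.93 E0.6457
G1 X-6.93 Y4.00 E0.7103
G1 X-8.00 Y0.00 E0.7749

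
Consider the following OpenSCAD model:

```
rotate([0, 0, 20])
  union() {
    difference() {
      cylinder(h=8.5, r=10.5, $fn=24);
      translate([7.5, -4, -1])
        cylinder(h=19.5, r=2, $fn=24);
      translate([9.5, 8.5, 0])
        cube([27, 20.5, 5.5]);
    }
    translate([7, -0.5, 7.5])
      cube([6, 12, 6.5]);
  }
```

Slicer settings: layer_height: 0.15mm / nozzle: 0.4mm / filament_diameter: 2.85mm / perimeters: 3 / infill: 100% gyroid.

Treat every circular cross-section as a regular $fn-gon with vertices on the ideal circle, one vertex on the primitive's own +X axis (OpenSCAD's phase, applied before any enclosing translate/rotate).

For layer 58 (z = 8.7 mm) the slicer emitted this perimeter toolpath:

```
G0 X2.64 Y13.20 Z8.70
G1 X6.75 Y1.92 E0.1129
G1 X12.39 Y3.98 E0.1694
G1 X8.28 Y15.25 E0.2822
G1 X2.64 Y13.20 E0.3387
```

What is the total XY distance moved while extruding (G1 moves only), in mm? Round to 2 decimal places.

36.01 mm

Sum the Euclidean lengths of each G1 segment: total = 36.01 mm.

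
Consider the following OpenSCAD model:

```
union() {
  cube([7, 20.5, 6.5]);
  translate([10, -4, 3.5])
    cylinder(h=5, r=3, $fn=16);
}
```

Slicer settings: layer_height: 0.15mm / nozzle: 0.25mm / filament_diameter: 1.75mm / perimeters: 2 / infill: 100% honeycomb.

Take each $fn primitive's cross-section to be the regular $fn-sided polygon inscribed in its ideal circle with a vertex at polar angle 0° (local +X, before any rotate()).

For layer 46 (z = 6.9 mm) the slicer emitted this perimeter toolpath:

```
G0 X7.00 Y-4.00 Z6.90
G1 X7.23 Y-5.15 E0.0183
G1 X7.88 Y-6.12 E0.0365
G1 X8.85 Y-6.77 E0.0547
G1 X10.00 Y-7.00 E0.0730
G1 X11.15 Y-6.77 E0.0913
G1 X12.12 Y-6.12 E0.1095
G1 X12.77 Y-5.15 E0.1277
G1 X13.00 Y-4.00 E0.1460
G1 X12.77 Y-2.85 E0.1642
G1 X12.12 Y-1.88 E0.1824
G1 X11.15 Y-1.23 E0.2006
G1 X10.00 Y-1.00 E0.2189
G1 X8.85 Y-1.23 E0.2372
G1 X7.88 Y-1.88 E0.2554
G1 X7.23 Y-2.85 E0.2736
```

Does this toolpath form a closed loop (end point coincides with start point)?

no

Start point (G0): (7.00, -4.00). End point (last G1): the path does not return to the start — open.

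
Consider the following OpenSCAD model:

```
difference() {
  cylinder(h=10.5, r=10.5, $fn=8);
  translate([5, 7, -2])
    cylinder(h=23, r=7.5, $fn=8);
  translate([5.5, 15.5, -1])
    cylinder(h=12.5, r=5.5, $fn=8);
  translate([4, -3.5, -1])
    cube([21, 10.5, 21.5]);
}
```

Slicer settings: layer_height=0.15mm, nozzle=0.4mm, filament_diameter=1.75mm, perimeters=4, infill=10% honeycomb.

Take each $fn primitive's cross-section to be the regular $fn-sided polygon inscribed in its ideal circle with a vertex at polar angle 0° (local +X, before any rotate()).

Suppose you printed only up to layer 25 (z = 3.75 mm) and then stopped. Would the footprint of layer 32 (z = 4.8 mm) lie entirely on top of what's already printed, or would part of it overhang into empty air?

Compare the two slices. At z = 3.75: the cylinder: section is a regular 8-gon, circumradius r=10.5 (area = (8/2)·10.500²·sin(360°/8) = 311.83 mm²); the r=7.5 cylinder at (5, 7) gives a regular 8-gon of circumradius 7.5 (constant along its height) (area = (8/2)·7.500²·sin(360°/8) = 159.10 mm²); the cylinder at (5.5, 15.5): section is a regular 8-gon, circumradius r=5.5 (area = (8/2)·5.500²·sin(360°/8) = 85.56 mm²); the 21×10.5 cube at (4, -3.5) contributes its full rectangle (area 220.50 mm²); Subtracting the remaining from the first: starting from the r=10.5 cylinder (311.83 mm²), the r=7.5 cylinder at (5, 7) partially overlaps it — only the 85.71 mm² overlap (of its 159.10 mm²) is removed, clipping the outline; the r=5.5 cylinder at (5.5, 15.5) misses the remaining region (no effect); the 21×10.5 cube at (4, -3.5) partially overlaps it — only the 22.88 mm² overlap (of its 220.50 mm²) is removed, clipping the outline — area = 203.24 mm². At z = 4.8: the r=10.5 cylinder contributes a regular 8-gon of circumradius 10.5 (area = (8/2)·10.500²·sin(360°/8) = 311.83 mm²); the cylinder at (5, 7): section is a regular 8-gon, circumradius r=7.5 (area = (8/2)·7.500²·sin(360°/8) = 159.10 mm²); the r=5.5 cylinder at (5.5, 15.5) gives a regular 8-gon of circumradius 5.5 (constant along its height) (area = (8/2)·5.500²·sin(360°/8) = 85.56 mm²); the cube at (4, -3.5) is present — its section is the full 21×10.5 rectangle (area 220.50 mm²); After the difference (first − rest): starting from the r=10.5 cylinder (311.83 mm²), the r=7.5 cylinder at (5, 7) partially overlaps it — only the 85.71 mm² overlap (of its 159.10 mm²) is removed, clipping the outline; the r=5.5 cylinder at (5.5, 15.5) misses the remaining region (no effect); the 21×10.5 cube at (4, -3.5) partially overlaps it — only the 22.88 mm² overlap (of its 220.50 mm²) is removed, clipping the outline — area = 203.24 mm². Checking containment: the cross-section at z = 4.8 is a subset of the cross-section at z = 3.75.

entirely on top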